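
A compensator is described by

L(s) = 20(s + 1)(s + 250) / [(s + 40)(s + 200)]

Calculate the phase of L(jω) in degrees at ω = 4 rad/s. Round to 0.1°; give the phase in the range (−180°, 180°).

At s = jω = j4:
zero (s+1): 1 + j4 → |·| = √(1²+4²) = √17 ≈ 4.1231, ∠ = arctan(4/1) ≈ 75.96°
zero (s+250): 250 + j4 → |·| = √(250²+4²) = √62516 ≈ 250.03, ∠ = arctan(4/250) ≈ 0.92°
pole (s+40): 40 + j4 → |·| = √(40²+4²) = √1616 ≈ 40.2, ∠ = arctan(4/40) ≈ 5.71°
pole (s+200): 200 + j4 → |·| = √(200²+4²) = √40016 ≈ 200.04, ∠ = arctan(4/200) ≈ 1.15°
∠L = 76.88° − 6.86° = 70.02°

70.0°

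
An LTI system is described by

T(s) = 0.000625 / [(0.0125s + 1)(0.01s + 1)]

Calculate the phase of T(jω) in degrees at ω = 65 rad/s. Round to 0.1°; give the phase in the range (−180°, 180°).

At ω = 65 rad/s:
pole (1 + j65·0.0125) = 1 + j0.8125 → |·| ≈ 1.2885, ∠ ≈ 39.09°
pole (1 + j65·0.01) = 1 + j0.65 → |·| ≈ 1.1927, ∠ ≈ 33.02°
∠T = (0°) − (39.09° + 33.02°) = -72.11°

-72.1°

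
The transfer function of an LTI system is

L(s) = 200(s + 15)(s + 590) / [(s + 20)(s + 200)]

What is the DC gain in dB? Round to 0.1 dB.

L(0) = 200·15·590 / (20·200) = 442.5
20 log₁₀(442.5) ≈ 52.92 dB

52.9 dB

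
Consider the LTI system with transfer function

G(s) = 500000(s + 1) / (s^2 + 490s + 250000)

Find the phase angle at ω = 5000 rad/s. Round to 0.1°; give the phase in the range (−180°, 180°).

-84.4°

At s = jω = j5000:
zero (s+1): 1 + j5000 → |·| = √(1²+5000²) = √25000001 ≈ 5000, ∠ = arctan(5000/1) ≈ 89.99°
quadratic: (j5000)² + 490·j5000 + 250000 = -24750000 + j2450000 → |·| ≈ 2.4871e+07, ∠ ≈ 174.35°
∠G = 89.99° − 174.35° = -84.36°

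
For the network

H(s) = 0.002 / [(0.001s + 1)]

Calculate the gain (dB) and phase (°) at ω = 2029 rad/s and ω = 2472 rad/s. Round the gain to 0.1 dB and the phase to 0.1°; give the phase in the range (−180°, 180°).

ω = 2029: -61.1 dB, -63.8°; ω = 2472: -62.5 dB, -68.0°

At ω = 2029 rad/s:
pole (1 + j2029·0.001) = 1 + j2.029 → |·| ≈ 2.262, ∠ ≈ 63.76°
|H| = 0.002 · 1 / (2.262) ≈ 0.00088417
Gain = 20 log₁₀(0.00088417) ≈ -61.07 dB
∠H = (0°) − (63.76°) = -63.76°

At ω = 2472 rad/s:
pole (1 + j2472·0.001) = 1 + j2.472 → |·| ≈ 2.6666, ∠ ≈ 67.98°
|H| = 0.002 · 1 / (2.6666) ≈ 0.00075002
Gain = 20 log₁₀(0.00075002) ≈ -62.50 dB
∠H = (0°) − (67.98°) = -67.98°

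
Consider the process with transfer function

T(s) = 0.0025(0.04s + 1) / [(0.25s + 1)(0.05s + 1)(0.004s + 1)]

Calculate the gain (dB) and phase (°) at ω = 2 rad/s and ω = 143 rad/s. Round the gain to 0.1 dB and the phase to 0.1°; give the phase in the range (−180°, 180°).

At ω = 2 rad/s:
zero (1 + j2·0.04) = 1 + j0.08 → |·| ≈ 1.0032, ∠ ≈ 4.57°
pole (1 + j2·0.25) = 1 + j0.5 → |·| ≈ 1.118, ∠ ≈ 26.57°
pole (1 + j2·0.05) = 1 + j0.1 → |·| ≈ 1.005, ∠ ≈ 5.71°
pole (1 + j2·0.004) = 1 + j0.008 → |·| ≈ 1, ∠ ≈ 0.46°
|T| = 0.0025 · 1.0032 / (1.118 · 1.005 · 1) ≈ 0.0022321
Gain = 20 log₁₀(0.0022321) ≈ -53.03 dB
∠T = (4.57°) − (26.57° + 5.71° + 0.46°) = -28.17°

At ω = 143 rad/s:
zero (1 + j143·0.04) = 1 + j5.72 → |·| ≈ 5.8068, ∠ ≈ 80.08°
pole (1 + j143·0.25) = 1 + j35.75 → |·| ≈ 35.764, ∠ ≈ 88.40°
pole (1 + j143·0.05) = 1 + j7.15 → |·| ≈ 7.2196, ∠ ≈ 82.04°
pole (1 + j143·0.004) = 1 + j0.572 → |·| ≈ 1.152, ∠ ≈ 29.77°
|T| = 0.0025 · 5.8068 / (35.764 · 7.2196 · 1.152) ≈ 4.8805e-05
Gain = 20 log₁₀(4.8805e-05) ≈ -86.23 dB
∠T = (80.08°) − (88.40° + 82.04° + 29.77°) = -120.13°

ω = 2: -53.0 dB, -28.2°; ω = 143: -86.2 dB, -120.1°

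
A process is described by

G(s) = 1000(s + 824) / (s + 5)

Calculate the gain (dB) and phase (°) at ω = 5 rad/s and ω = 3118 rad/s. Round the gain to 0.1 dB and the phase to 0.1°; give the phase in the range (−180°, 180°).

At s = jω = j5:
zero (s+824): 824 + j5 → |·| = √(824²+5²) = √679001 ≈ 824.02, ∠ = arctan(5/824) ≈ 0.35°
pole (s+5): 5 + j5 → |·| = √(5²+5²) = √50 ≈ 7.0711, ∠ = arctan(5/5) ≈ 45.00°
|G| = 1000 · 824.02 / 7.0711 ≈ 1.1653e+05
Gain = 20 log₁₀(1.1653e+05) ≈ 101.33 dB
∠G = 0.35° − 45.00° = -44.65°

At s = jω = j3118:
zero (s+824): 824 + j3118 → |·| = √(824²+3118²) = √10400900 ≈ 3225, ∠ = arctan(3118/824) ≈ 75.20°
pole (s+5): 5 + j3118 → |·| = √(5²+3118²) = √9721949 ≈ 3118, ∠ = arctan(3118/5) ≈ 89.91°
|G| = 1000 · 3225 / 3118 ≈ 1034.3
Gain = 20 log₁₀(1034.3) ≈ 60.29 dB
∠G = 75.20° − 89.91° = -14.71°

ω = 5: 101.3 dB, -44.7°; ω = 3118: 60.3 dB, -14.7°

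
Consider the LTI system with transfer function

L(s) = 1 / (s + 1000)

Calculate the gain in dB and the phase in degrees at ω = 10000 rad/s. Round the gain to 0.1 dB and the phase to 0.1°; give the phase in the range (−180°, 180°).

-80.0 dB, -84.3°

At s = jω = j10000:
pole (s+1000): 1000 + j10000 → |·| = √(1000²+10000²) = √101000000 ≈ 10050, ∠ = arctan(10000/1000) ≈ 84.29°
|L| = 1 / 10050 ≈ 9.9502e-05
Gain = 20 log₁₀(9.9502e-05) ≈ -80.04 dB
∠L = 0.00° − 84.29° = -84.29°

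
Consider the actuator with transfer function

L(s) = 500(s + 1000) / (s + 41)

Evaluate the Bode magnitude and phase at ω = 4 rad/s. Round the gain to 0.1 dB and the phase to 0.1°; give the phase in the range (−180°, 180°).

At s = jω = j4:
zero (s+1000): 1000 + j4 → |·| = √(1000²+4²) = √1000016 ≈ 1000, ∠ = arctan(4/1000) ≈ 0.23°
pole (s+41): 41 + j4 → |·| = √(41²+4²) = √1697 ≈ 41.195, ∠ = arctan(4/41) ≈ 5.57°
|L| = 500 · 1000 / 41.195 ≈ 12137
Gain = 20 log₁₀(12137) ≈ 81.68 dB
∠L = 0.23° − 5.57° = -5.34°

81.7 dB, -5.3°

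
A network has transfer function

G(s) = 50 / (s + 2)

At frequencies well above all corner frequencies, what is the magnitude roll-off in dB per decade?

Each pole contributes −20 dB/decade at high frequency; each zero contributes +20 dB/decade.
Net: 0 zero(s) − 1 pole(s) → -20 dB/decade.

-20 dB/decade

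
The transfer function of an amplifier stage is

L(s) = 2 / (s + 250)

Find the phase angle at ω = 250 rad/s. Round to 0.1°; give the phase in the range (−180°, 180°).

Substitute s = j250:
Numerator: 2 = 2 + j0
Denominator: (j250) + 250 = 250 + j250
|N| = √(2² + 0²) ≈ 2, ∠N ≈ 0.00°
|D| = √(250² + 250²) ≈ 353.55, ∠D ≈ 45.00°
∠L = 0.00° − 45.00° = -45.00°

-45.0°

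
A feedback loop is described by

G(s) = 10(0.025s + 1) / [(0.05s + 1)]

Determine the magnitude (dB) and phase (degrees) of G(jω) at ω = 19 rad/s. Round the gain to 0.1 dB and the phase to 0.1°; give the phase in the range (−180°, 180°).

18.1 dB, -18.1°

At ω = 19 rad/s:
zero (1 + j19·0.025) = 1 + j0.475 → |·| ≈ 1.1071, ∠ ≈ 25.41°
pole (1 + j19·0.05) = 1 + j0.95 → |·| ≈ 1.3793, ∠ ≈ 43.53°
|G| = 10 · 1.1071 / (1.3793) ≈ 8.0265
Gain = 20 log₁₀(8.0265) ≈ 18.09 dB
∠G = (25.41°) − (43.53°) = -18.12°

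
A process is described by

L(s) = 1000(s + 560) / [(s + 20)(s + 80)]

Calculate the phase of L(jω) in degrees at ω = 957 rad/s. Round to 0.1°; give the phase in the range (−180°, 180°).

At s = jω = j957:
zero (s+560): 560 + j957 → |·| = √(560²+957²) = √1229449 ≈ 1108.8, ∠ = arctan(957/560) ≈ 59.67°
pole (s+20): 20 + j957 → |·| = √(20²+957²) = √916249 ≈ 957.21, ∠ = arctan(957/20) ≈ 88.80°
pole (s+80): 80 + j957 → |·| = √(80²+957²) = √922249 ≈ 960.34, ∠ = arctan(957/80) ≈ 85.22°
∠L = 59.67° − 174.02° = -114.35°

-114.4°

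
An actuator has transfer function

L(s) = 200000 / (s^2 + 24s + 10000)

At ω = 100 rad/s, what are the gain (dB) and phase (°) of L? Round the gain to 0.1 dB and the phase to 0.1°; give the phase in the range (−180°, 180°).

At s = jω = j100:
quadratic: (j100)² + 24·j100 + 10000 = 0 + j2400 → |·| ≈ 2400, ∠ ≈ 90.00°
|L| = 200000 / 2400 ≈ 83.333
Gain = 20 log₁₀(83.333) ≈ 38.42 dB
∠L = 0.00° − 90.00° = -90.00°

38.4 dB, -90.0°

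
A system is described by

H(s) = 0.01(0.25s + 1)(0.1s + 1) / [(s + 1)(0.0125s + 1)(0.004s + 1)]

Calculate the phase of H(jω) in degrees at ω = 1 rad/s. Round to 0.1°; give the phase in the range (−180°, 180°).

At ω = 1 rad/s:
zero (1 + j1·0.25) = 1 + j0.25 → |·| ≈ 1.0308, ∠ ≈ 14.04°
zero (1 + j1·0.1) = 1 + j0.1 → |·| ≈ 1.005, ∠ ≈ 5.71°
pole (1 + j1·1) = 1 + j1 → |·| ≈ 1.4142, ∠ ≈ 45.00°
pole (1 + j1·0.0125) = 1 + j0.0125 → |·| ≈ 1.0001, ∠ ≈ 0.72°
pole (1 + j1·0.004) = 1 + j0.004 → |·| ≈ 1, ∠ ≈ 0.23°
∠H = (14.04° + 5.71°) − (45.00° + 0.72° + 0.23°) = -26.20°

-26.2°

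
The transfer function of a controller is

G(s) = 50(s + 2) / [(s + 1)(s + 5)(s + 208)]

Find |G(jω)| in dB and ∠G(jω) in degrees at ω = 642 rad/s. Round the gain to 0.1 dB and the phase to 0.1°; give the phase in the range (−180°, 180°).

-78.8 dB, -161.7°

At s = jω = j642:
zero (s+2): 2 + j642 → |·| = √(2²+642²) = √412168 ≈ 642, ∠ = arctan(642/2) ≈ 89.82°
pole (s+1): 1 + j642 → |·| = √(1²+642²) = √412165 ≈ 642, ∠ = arctan(642/1) ≈ 89.91°
pole (s+5): 5 + j642 → |·| = √(5²+642²) = √412189 ≈ 642.02, ∠ = arctan(642/5) ≈ 89.55°
pole (s+208): 208 + j642 → |·| = √(208²+642²) = √455428 ≈ 674.85, ∠ = arctan(642/208) ≈ 72.05°
|G| = 50 · 642 / 2.7816e+08 ≈ 0.0001154
Gain = 20 log₁₀(0.0001154) ≈ -78.76 dB
∠G = 89.82° − 251.51° = -161.69°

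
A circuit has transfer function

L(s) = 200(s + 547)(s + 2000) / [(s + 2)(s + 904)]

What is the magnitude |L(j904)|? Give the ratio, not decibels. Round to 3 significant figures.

401

At s = jω = j904:
zero (s+547): 547 + j904 → |·| = √(547²+904²) = √1116425 ≈ 1056.6, ∠ = arctan(904/547) ≈ 58.82°
zero (s+2000): 2000 + j904 → |·| = √(2000²+904²) = √4817216 ≈ 2194.8, ∠ = arctan(904/2000) ≈ 24.32°
pole (s+2): 2 + j904 → |·| = √(2²+904²) = √817220 ≈ 904, ∠ = arctan(904/2) ≈ 89.87°
pole (s+904): 904 + j904 → |·| = √(904²+904²) = √1634432 ≈ 1278.4, ∠ = arctan(904/904) ≈ 45.00°
|L| = 200 · 2.319e+06 / 1.1557e+06 ≈ 401.32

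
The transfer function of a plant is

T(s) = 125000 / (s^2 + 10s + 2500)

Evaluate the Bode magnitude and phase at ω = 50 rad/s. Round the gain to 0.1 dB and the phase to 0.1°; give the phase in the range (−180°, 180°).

48.0 dB, -90.0°

At s = jω = j50:
quadratic: (j50)² + 10·j50 + 2500 = 0 + j500 → |·| ≈ 500, ∠ ≈ 90.00°
|T| = 125000 / 500 ≈ 250
Gain = 20 log₁₀(250) ≈ 47.96 dB
∠T = 0.00° − 90.00° = -90.00°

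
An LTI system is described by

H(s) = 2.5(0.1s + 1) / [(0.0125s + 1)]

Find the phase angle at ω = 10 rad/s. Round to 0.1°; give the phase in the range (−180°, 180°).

At ω = 10 rad/s:
zero (1 + j10·0.1) = 1 + j1 → |·| ≈ 1.4142, ∠ ≈ 45.00°
pole (1 + j10·0.0125) = 1 + j0.125 → |·| ≈ 1.0078, ∠ ≈ 7.13°
∠H = (45.00°) − (7.13°) = 37.87°

37.9°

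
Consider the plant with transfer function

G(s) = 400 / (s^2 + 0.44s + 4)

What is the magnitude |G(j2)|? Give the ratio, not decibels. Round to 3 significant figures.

At s = jω = j2:
quadratic: (j2)² + 0.44·j2 + 4 = 0 + j0.88 → |·| ≈ 0.88, ∠ ≈ 90.00°
|G| = 400 / 0.88 ≈ 454.55

455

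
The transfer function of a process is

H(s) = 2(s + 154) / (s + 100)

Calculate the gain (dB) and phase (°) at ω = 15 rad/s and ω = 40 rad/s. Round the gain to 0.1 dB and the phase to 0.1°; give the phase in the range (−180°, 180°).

At s = jω = j15:
zero (s+154): 154 + j15 → |·| = √(154²+15²) = √23941 ≈ 154.73, ∠ = arctan(15/154) ≈ 5.56°
pole (s+100): 100 + j15 → |·| = √(100²+15²) = √10225 ≈ 101.12, ∠ = arctan(15/100) ≈ 8.53°
|H| = 2 · 154.73 / 101.12 ≈ 3.0603
Gain = 20 log₁₀(3.0603) ≈ 9.72 dB
∠H = 5.56° − 8.53° = -2.97°

At s = jω = j40:
zero (s+154): 154 + j40 → |·| = √(154²+40²) = √25316 ≈ 159.11, ∠ = arctan(40/154) ≈ 14.56°
pole (s+100): 100 + j40 → |·| = √(100²+40²) = √11600 ≈ 107.7, ∠ = arctan(40/100) ≈ 21.80°
|H| = 2 · 159.11 / 107.7 ≈ 2.9547
Gain = 20 log₁₀(2.9547) ≈ 9.41 dB
∠H = 14.56° − 21.80° = -7.24°

ω = 15: 9.7 dB, -3.0°; ω = 40: 9.4 dB, -7.2°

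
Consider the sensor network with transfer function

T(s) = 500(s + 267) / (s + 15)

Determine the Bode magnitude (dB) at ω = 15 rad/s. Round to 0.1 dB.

76.0 dB

At s = jω = j15:
zero (s+267): 267 + j15 → |·| = √(267²+15²) = √71514 ≈ 267.42, ∠ = arctan(15/267) ≈ 3.22°
pole (s+15): 15 + j15 → |·| = √(15²+15²) = √450 ≈ 21.213, ∠ = arctan(15/15) ≈ 45.00°
|T| = 500 · 267.42 / 21.213 ≈ 6303.2
Gain = 20 log₁₀(6303.2) ≈ 75.99 dB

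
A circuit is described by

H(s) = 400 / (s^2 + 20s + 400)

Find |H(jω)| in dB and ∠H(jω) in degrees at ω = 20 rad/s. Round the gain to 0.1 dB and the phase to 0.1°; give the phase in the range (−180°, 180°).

At s = jω = j20:
quadratic: (j20)² + 20·j20 + 400 = 0 + j400 → |·| ≈ 400, ∠ ≈ 90.00°
|H| = 400 / 400 ≈ 1
Gain = 20 log₁₀(1) ≈ 0.00 dB
∠H = 0.00° − 90.00° = -90.00°

0.0 dB, -90.0°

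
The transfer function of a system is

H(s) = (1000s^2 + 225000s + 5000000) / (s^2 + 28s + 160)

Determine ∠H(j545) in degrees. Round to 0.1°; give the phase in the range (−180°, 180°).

-19.8°

Substitute s = j545:
Numerator: 1000(j545)^2 + 225000(j545) + 5000000 = -292025000 + j122625000
Denominator: (j545)^2 + 28(j545) + 160 = -296865 + j15260
|N| = √(292025000² + 122625000²) ≈ 3.1673e+08, ∠N ≈ 157.22°
|D| = √(296865² + 15260²) ≈ 2.9726e+05, ∠D ≈ 177.06°
∠H = 157.22° − 177.06° = -19.84°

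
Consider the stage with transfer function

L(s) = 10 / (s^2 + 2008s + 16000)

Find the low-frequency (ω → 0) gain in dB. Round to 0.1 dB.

L(0) = 10 / 16000 = 0.000625
20 log₁₀(0.000625) ≈ -64.08 dB

-64.1 dB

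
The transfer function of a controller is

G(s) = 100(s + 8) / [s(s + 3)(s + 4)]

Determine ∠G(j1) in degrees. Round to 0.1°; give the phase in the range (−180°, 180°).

-115.3°

At s = jω = j1:
zero (s+8): 8 + j1 → |·| = √(8²+1²) = √65 ≈ 8.0623, ∠ = arctan(1/8) ≈ 7.13°
pole (s+3): 3 + j1 → |·| = √(3²+1²) = √10 ≈ 3.1623, ∠ = arctan(1/3) ≈ 18.43°
pole (s+4): 4 + j1 → |·| = √(4²+1²) = √17 ≈ 4.1231, ∠ = arctan(1/4) ≈ 14.04°
pole at origin: |s| = 1, ∠ = 90.00° (in denominator)
∠G = 7.13° − 122.47° = -115.34°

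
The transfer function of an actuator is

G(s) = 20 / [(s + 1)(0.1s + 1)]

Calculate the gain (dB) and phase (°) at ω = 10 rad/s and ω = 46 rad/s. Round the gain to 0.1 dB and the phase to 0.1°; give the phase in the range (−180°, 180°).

At ω = 10 rad/s:
pole (1 + j10·1) = 1 + j10 → |·| ≈ 10.05, ∠ ≈ 84.29°
pole (1 + j10·0.1) = 1 + j1 → |·| ≈ 1.4142, ∠ ≈ 45.00°
|G| = 20 · 1 / (10.05 · 1.4142) ≈ 1.4072
Gain = 20 log₁₀(1.4072) ≈ 2.97 dB
∠G = (0°) − (84.29° + 45.00°) = -129.29°

At ω = 46 rad/s:
pole (1 + j46·1) = 1 + j46 → |·| ≈ 46.011, ∠ ≈ 88.75°
pole (1 + j46·0.1) = 1 + j4.6 → |·| ≈ 4.7074, ∠ ≈ 77.74°
|G| = 20 · 1 / (46.011 · 4.7074) ≈ 0.092339
Gain = 20 log₁₀(0.092339) ≈ -20.69 dB
∠G = (0°) − (88.75° + 77.74°) = -166.49°

ω = 10: 3.0 dB, -129.3°; ω = 46: -20.7 dB, -166.5°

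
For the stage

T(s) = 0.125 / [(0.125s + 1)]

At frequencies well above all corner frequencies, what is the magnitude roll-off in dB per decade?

Each pole contributes −20 dB/decade at high frequency; each zero contributes +20 dB/decade.
Net: 0 zero(s) − 1 pole(s) → -20 dB/decade.

-20 dB/decade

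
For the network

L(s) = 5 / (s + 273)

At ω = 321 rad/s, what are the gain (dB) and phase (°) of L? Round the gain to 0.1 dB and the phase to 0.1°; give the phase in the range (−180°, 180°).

At s = jω = j321:
pole (s+273): 273 + j321 → |·| = √(273²+321²) = √177570 ≈ 421.39, ∠ = arctan(321/273) ≈ 49.62°
|L| = 5 / 421.39 ≈ 0.011865
Gain = 20 log₁₀(0.011865) ≈ -38.51 dB
∠L = 0.00° − 49.62° = -49.62°

-38.5 dB, -49.6°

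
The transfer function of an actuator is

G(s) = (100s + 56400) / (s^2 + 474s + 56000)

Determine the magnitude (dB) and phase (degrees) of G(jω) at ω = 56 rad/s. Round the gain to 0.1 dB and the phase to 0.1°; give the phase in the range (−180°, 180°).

-0.4 dB, -21.0°

Substitute s = j56:
Numerator: 100(j56) + 56400 = 56400 + j5600
Denominator: (j56)^2 + 474(j56) + 56000 = 52864 + j26544
|N| = √(56400² + 5600²) ≈ 56677, ∠N ≈ 5.67°
|D| = √(52864² + 26544²) ≈ 59154, ∠D ≈ 26.66°
|G| = 56677 / 59154 ≈ 0.95813
Gain = 20 log₁₀(0.95813) ≈ -0.37 dB
∠G = 5.67° − 26.66° = -20.99°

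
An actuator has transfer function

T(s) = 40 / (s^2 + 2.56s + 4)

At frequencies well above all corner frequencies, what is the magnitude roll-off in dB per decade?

-40 dB/decade

Each pole contributes −20 dB/decade at high frequency; each zero contributes +20 dB/decade.
Net: 0 zero(s) − 2 pole(s) → -40 dB/decade.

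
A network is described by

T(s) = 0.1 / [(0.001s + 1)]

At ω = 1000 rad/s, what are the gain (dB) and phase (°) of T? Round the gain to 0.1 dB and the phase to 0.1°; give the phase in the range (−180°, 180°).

At ω = 1000 rad/s:
pole (1 + j1000·0.001) = 1 + j1 → |·| ≈ 1.4142, ∠ ≈ 45.00°
|T| = 0.1 · 1 / (1.4142) ≈ 0.070711
Gain = 20 log₁₀(0.070711) ≈ -23.01 dB
∠T = (0°) − (45.00°) = -45.00°

-23.0 dB, -45.0°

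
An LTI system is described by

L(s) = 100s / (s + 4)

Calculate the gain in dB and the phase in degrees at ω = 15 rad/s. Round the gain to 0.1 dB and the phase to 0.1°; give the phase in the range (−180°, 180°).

39.7 dB, 14.9°

At s = jω = j15:
zero at origin: s = j15 → |·| = 15, ∠ = 90.00°
pole (s+4): 4 + j15 → |·| = √(4²+15²) = √241 ≈ 15.524, ∠ = arctan(15/4) ≈ 75.07°
|L| = 100 · 15 / 15.524 ≈ 96.625
Gain = 20 log₁₀(96.625) ≈ 39.70 dB
∠L = 90.00° − 75.07° = 14.93°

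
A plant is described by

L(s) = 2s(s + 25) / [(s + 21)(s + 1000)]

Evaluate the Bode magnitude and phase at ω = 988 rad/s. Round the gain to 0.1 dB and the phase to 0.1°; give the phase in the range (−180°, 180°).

3.0 dB, 45.1°

At s = jω = j988:
zero (s+25): 25 + j988 → |·| = √(25²+988²) = √976769 ≈ 988.32, ∠ = arctan(988/25) ≈ 88.55°
zero at origin: s = j988 → |·| = 988, ∠ = 90.00°
pole (s+21): 21 + j988 → |·| = √(21²+988²) = √976585 ≈ 988.22, ∠ = arctan(988/21) ≈ 88.78°
pole (s+1000): 1000 + j988 → |·| = √(1000²+988²) = √1976144 ≈ 1405.8, ∠ = arctan(988/1000) ≈ 44.65°
|L| = 2 · 9.7646e+05 / 1.3892e+06 ≈ 1.4058
Gain = 20 log₁₀(1.4058) ≈ 2.96 dB
∠L = 178.55° − 133.43° = 45.12°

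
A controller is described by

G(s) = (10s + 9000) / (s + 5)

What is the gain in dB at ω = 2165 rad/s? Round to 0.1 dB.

Substitute s = j2165:
Numerator: 10(j2165) + 9000 = 9000 + j21650
Denominator: (j2165) + 5 = 5 + j2165
|N| = √(9000² + 21650²) ≈ 23446, ∠N ≈ 67.43°
|D| = √(5² + 2165²) ≈ 2165, ∠D ≈ 89.87°
|G| = 23446 / 2165 ≈ 10.83
Gain = 20 log₁₀(10.83) ≈ 20.69 dB

20.7 dB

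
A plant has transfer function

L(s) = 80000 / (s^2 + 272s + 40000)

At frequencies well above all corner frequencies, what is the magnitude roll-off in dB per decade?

-40 dB/decade

Each pole contributes −20 dB/decade at high frequency; each zero contributes +20 dB/decade.
Net: 0 zero(s) − 2 pole(s) → -40 dB/decade.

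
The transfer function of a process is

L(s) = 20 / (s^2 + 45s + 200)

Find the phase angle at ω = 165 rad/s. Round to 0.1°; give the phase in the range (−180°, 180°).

-164.6°

Substitute s = j165:
Numerator: 20 = 20 + j0
Denominator: (j165)^2 + 45(j165) + 200 = -27025 + j7425
|N| = √(20² + 0²) ≈ 20, ∠N ≈ 0.00°
|D| = √(27025² + 7425²) ≈ 28026, ∠D ≈ 164.64°
∠L = 0.00° − 164.64° = -164.64°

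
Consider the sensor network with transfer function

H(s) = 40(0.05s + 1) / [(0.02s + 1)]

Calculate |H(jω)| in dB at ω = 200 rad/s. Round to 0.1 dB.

At ω = 200 rad/s:
zero (1 + j200·0.05) = 1 + j10 → |·| ≈ 10.05, ∠ ≈ 84.29°
pole (1 + j200·0.02) = 1 + j4 → |·| ≈ 4.1231, ∠ ≈ 75.96°
|H| = 40 · 10.05 / (4.1231) ≈ 97.499
Gain = 20 log₁₀(97.499) ≈ 39.78 dB

39.8 dB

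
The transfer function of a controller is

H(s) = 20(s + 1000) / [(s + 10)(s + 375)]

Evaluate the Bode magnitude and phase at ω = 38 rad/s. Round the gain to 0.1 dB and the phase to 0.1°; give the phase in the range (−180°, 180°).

2.6 dB, -78.9°

At s = jω = j38:
zero (s+1000): 1000 + j38 → |·| = √(1000²+38²) = √1001444 ≈ 1000.7, ∠ = arctan(38/1000) ≈ 2.18°
pole (s+10): 10 + j38 → |·| = √(10²+38²) = √1544 ≈ 39.294, ∠ = arctan(38/10) ≈ 75.26°
pole (s+375): 375 + j38 → |·| = √(375²+38²) = √142069 ≈ 376.92, ∠ = arctan(38/375) ≈ 5.79°
|H| = 20 · 1000.7 / 14811 ≈ 1.3513
Gain = 20 log₁₀(1.3513) ≈ 2.62 dB
∠H = 2.18° − 81.05° = -78.87°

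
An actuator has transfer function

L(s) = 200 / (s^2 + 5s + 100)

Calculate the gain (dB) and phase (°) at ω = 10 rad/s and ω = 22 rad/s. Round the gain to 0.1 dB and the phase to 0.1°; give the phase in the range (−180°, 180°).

At s = jω = j10:
quadratic: (j10)² + 5·j10 + 100 = 0 + j50 → |·| ≈ 50, ∠ ≈ 90.00°
|L| = 200 / 50 ≈ 4
Gain = 20 log₁₀(4) ≈ 12.04 dB
∠L = 0.00° − 90.00° = -90.00°

At s = jω = j22:
quadratic: (j22)² + 5·j22 + 100 = -384 + j110 → |·| ≈ 399.44, ∠ ≈ 164.02°
|L| = 200 / 399.44 ≈ 0.5007
Gain = 20 log₁₀(0.5007) ≈ -6.01 dB
∠L = 0.00° − 164.02° = -164.02°

ω = 10: 12.0 dB, -90.0°; ω = 22: -6.0 dB, -164.0°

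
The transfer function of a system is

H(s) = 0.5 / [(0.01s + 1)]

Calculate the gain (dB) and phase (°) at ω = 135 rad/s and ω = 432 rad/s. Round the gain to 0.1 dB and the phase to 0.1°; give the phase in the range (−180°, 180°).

At ω = 135 rad/s:
pole (1 + j135·0.01) = 1 + j1.35 → |·| ≈ 1.68, ∠ ≈ 53.47°
|H| = 0.5 · 1 / (1.68) ≈ 0.29762
Gain = 20 log₁₀(0.29762) ≈ -10.53 dB
∠H = (0°) − (53.47°) = -53.47°

At ω = 432 rad/s:
pole (1 + j432·0.01) = 1 + j4.32 → |·| ≈ 4.4342, ∠ ≈ 76.97°
|H| = 0.5 · 1 / (4.4342) ≈ 0.11276
Gain = 20 log₁₀(0.11276) ≈ -18.96 dB
∠H = (0°) − (76.97°) = -76.97°

ω = 135: -10.5 dB, -53.5°; ω = 432: -19.0 dB, -77.0°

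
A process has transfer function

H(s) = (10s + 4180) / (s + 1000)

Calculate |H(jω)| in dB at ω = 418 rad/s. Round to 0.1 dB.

14.7 dB

Substitute s = j418:
Numerator: 10(j418) + 4180 = 4180 + j4180
Denominator: (j418) + 1000 = 1000 + j418
|N| = √(4180² + 4180²) ≈ 5911.4, ∠N ≈ 45.00°
|D| = √(1000² + 418²) ≈ 1083.8, ∠D ≈ 22.68°
|H| = 5911.4 / 1083.8 ≈ 5.4543
Gain = 20 log₁₀(5.4543) ≈ 14.73 dB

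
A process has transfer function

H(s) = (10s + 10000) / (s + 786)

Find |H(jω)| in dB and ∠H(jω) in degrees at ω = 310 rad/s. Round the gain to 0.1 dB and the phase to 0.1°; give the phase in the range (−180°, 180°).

Substitute s = j310:
Numerator: 10(j310) + 10000 = 10000 + j3100
Denominator: (j310) + 786 = 786 + j310
|N| = √(10000² + 3100²) ≈ 10469, ∠N ≈ 17.22°
|D| = √(786² + 310²) ≈ 844.92, ∠D ≈ 21.52°
|H| = 10469 / 844.92 ≈ 12.391
Gain = 20 log₁₀(12.391) ≈ 21.86 dB
∠H = 17.22° − 21.52° = -4.30°

21.9 dB, -4.3°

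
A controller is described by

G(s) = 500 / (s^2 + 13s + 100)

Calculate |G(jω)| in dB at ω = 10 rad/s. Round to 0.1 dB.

At s = jω = j10:
quadratic: (j10)² + 13·j10 + 100 = 0 + j130 → |·| ≈ 130, ∠ ≈ 90.00°
|G| = 500 / 130 ≈ 3.8462
Gain = 20 log₁₀(3.8462) ≈ 11.70 dB

11.7 dB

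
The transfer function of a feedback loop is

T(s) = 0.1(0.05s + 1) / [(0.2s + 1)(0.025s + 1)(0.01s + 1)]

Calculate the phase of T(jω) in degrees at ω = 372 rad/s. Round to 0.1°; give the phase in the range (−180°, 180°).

-161.1°

At ω = 372 rad/s:
zero (1 + j372·0.05) = 1 + j18.6 → |·| ≈ 18.627, ∠ ≈ 86.92°
pole (1 + j372·0.2) = 1 + j74.4 → |·| ≈ 74.407, ∠ ≈ 89.23°
pole (1 + j372·0.025) = 1 + j9.3 → |·| ≈ 9.3536, ∠ ≈ 83.86°
pole (1 + j372·0.01) = 1 + j3.72 → |·| ≈ 3.8521, ∠ ≈ 74.95°
∠T = (86.92°) − (89.23° + 83.86° + 74.95°) = -161.12°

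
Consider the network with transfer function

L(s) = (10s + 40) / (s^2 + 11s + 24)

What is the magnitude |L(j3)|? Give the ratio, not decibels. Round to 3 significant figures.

1.38

Substitute s = j3:
Numerator: 10(j3) + 40 = 40 + j30
Denominator: (j3)^2 + 11(j3) + 24 = 15 + j33
|N| = √(40² + 30²) ≈ 50, ∠N ≈ 36.87°
|D| = √(15² + 33²) ≈ 36.249, ∠D ≈ 65.56°
|L| = 50 / 36.249 ≈ 1.3793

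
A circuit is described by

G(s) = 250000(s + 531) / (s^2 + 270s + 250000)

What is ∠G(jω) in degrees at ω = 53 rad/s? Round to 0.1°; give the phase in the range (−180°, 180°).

At s = jω = j53:
zero (s+531): 531 + j53 → |·| = √(531²+53²) = √284770 ≈ 533.64, ∠ = arctan(53/531) ≈ 5.70°
quadratic: (j53)² + 270·j53 + 250000 = 247191 + j14310 → |·| ≈ 2.476e+05, ∠ ≈ 3.31°
∠G = 5.70° − 3.31° = 2.39°

2.4°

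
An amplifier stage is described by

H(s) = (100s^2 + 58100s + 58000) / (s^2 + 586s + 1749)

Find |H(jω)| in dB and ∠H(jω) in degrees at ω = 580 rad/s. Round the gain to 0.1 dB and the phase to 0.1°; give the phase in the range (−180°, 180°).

40.0 dB, 0.3°

Substitute s = j580:
Numerator: 100(j580)^2 + 58100(j580) + 58000 = -33582000 + j33698000
Denominator: (j580)^2 + 586(j580) + 1749 = -334651 + j339880
|N| = √(33582000² + 33698000²) ≈ 4.7574e+07, ∠N ≈ 134.90°
|D| = √(334651² + 339880²) ≈ 4.7698e+05, ∠D ≈ 134.56°
|H| = 4.7574e+07 / 4.7698e+05 ≈ 99.74
Gain = 20 log₁₀(99.74) ≈ 39.98 dB
∠H = 134.90° − 134.56° = 0.34°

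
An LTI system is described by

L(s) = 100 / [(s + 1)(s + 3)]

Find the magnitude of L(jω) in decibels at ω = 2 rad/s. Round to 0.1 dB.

At s = jω = j2:
pole (s+1): 1 + j2 → |·| = √(1²+2²) = √5 ≈ 2.2361, ∠ = arctan(2/1) ≈ 63.43°
pole (s+3): 3 + j2 → |·| = √(3²+2²) = √13 ≈ 3.6056, ∠ = arctan(2/3) ≈ 33.69°
|L| = 100 / 8.0625 ≈ 12.403
Gain = 20 log₁₀(12.403) ≈ 21.87 dB

21.9 dB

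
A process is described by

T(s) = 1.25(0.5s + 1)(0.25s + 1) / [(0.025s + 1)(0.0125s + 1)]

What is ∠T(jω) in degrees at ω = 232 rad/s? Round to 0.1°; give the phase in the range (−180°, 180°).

27.3°

At ω = 232 rad/s:
zero (1 + j232·0.5) = 1 + j116 → |·| ≈ 116, ∠ ≈ 89.51°
zero (1 + j232·0.25) = 1 + j58 → |·| ≈ 58.009, ∠ ≈ 89.01°
pole (1 + j232·0.025) = 1 + j5.8 → |·| ≈ 5.8856, ∠ ≈ 80.22°
pole (1 + j232·0.0125) = 1 + j2.9 → |·| ≈ 3.0676, ∠ ≈ 70.97°
∠T = (89.51° + 89.01°) − (80.22° + 70.97°) = 27.33°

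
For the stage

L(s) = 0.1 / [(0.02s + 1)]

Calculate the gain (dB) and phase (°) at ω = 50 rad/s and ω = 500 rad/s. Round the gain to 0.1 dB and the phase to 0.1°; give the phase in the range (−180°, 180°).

At ω = 50 rad/s:
pole (1 + j50·0.02) = 1 + j1 → |·| ≈ 1.4142, ∠ ≈ 45.00°
|L| = 0.1 · 1 / (1.4142) ≈ 0.070711
Gain = 20 log₁₀(0.070711) ≈ -23.01 dB
∠L = (0°) − (45.00°) = -45.00°

At ω = 500 rad/s:
pole (1 + j500·0.02) = 1 + j10 → |·| ≈ 10.05, ∠ ≈ 84.29°
|L| = 0.1 · 1 / (10.05) ≈ 0.0099502
Gain = 20 log₁₀(0.0099502) ≈ -40.04 dB
∠L = (0°) − (84.29°) = -84.29°

ω = 50: -23.0 dB, -45.0°; ω = 500: -40.0 dB, -84.3°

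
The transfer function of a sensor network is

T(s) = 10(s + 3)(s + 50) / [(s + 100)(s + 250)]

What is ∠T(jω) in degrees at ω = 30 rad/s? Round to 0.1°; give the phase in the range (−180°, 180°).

At s = jω = j30:
zero (s+3): 3 + j30 → |·| = √(3²+30²) = √909 ≈ 30.15, ∠ = arctan(30/3) ≈ 84.29°
zero (s+50): 50 + j30 → |·| = √(50²+30²) = √3400 ≈ 58.31, ∠ = arctan(30/50) ≈ 30.96°
pole (s+100): 100 + j30 → |·| = √(100²+30²) = √10900 ≈ 104.4, ∠ = arctan(30/100) ≈ 16.70°
pole (s+250): 250 + j30 → |·| = √(250²+30²) = √63400 ≈ 251.79, ∠ = arctan(30/250) ≈ 6.84°
∠T = 115.25° − 23.54° = 91.71°

91.7°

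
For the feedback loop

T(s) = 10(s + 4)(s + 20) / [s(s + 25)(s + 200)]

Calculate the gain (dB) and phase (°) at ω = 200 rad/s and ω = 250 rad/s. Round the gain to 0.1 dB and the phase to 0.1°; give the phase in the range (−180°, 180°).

At s = jω = j200:
zero (s+4): 4 + j200 → |·| = √(4²+200²) = √40016 ≈ 200.04, ∠ = arctan(200/4) ≈ 88.85°
zero (s+20): 20 + j200 → |·| = √(20²+200²) = √40400 ≈ 201, ∠ = arctan(200/20) ≈ 84.29°
pole (s+25): 25 + j200 → |·| = √(25²+200²) = √40625 ≈ 201.56, ∠ = arctan(200/25) ≈ 82.87°
pole (s+200): 200 + j200 → |·| = √(200²+200²) = √80000 ≈ 282.84, ∠ = arctan(200/200) ≈ 45.00°
pole at origin: |s| = 200, ∠ = 90.00° (in denominator)
|T| = 10 · 40208 / 1.1402e+07 ≈ 0.035264
Gain = 20 log₁₀(0.035264) ≈ -29.05 dB
∠T = 173.14° − 217.87° = -44.73°

At s = jω = j250:
zero (s+4): 4 + j250 → |·| = √(4²+250²) = √62516 ≈ 250.03, ∠ = arctan(250/4) ≈ 89.08°
zero (s+20): 20 + j250 → |·| = √(20²+250²) = √62900 ≈ 250.8, ∠ = arctan(250/20) ≈ 85.43°
pole (s+25): 25 + j250 → |·| = √(25²+250²) = √63125 ≈ 251.25, ∠ = arctan(250/25) ≈ 84.29°
pole (s+200): 200 + j250 → |·| = √(200²+250²) = √102500 ≈ 320.16, ∠ = arctan(250/200) ≈ 51.34°
pole at origin: |s| = 250, ∠ = 90.00° (in denominator)
|T| = 10 · 62708 / 2.011e+07 ≈ 0.031182
Gain = 20 log₁₀(0.031182) ≈ -30.12 dB
∠T = 174.51° − 225.63° = -51.12°

ω = 200: -29.1 dB, -44.7°; ω = 250: -30.1 dB, -51.1°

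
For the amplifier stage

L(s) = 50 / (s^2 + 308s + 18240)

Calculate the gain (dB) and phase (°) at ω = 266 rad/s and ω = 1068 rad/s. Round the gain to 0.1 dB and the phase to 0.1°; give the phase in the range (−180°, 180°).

Substitute s = j266:
Numerator: 50 = 50 + j0
Denominator: (j266)^2 + 308(j266) + 18240 = -52516 + j81928
|N| = √(50² + 0²) ≈ 50, ∠N ≈ 0.00°
|D| = √(52516² + 81928²) ≈ 97315, ∠D ≈ 122.66°
|L| = 50 / 97315 ≈ 0.0005138
Gain = 20 log₁₀(0.0005138) ≈ -65.78 dB
∠L = 0.00° − 122.66° = -122.66°

Substitute s = j1068:
Numerator: 50 = 50 + j0
Denominator: (j1068)^2 + 308(j1068) + 18240 = -1122384 + j328944
|N| = √(50² + 0²) ≈ 50, ∠N ≈ 0.00°
|D| = √(1122384² + 328944²) ≈ 1.1696e+06, ∠D ≈ 163.67°
|L| = 50 / 1.1696e+06 ≈ 4.275e-05
Gain = 20 log₁₀(4.275e-05) ≈ -87.38 dB
∠L = 0.00° − 163.67° = -163.67°

ω = 266: -65.8 dB, -122.7°; ω = 1068: -87.4 dB, -163.7°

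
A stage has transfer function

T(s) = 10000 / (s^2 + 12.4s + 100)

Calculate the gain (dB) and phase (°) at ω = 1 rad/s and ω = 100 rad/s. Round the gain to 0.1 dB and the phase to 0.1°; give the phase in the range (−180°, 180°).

ω = 1: 40.0 dB, -7.1°; ω = 100: 0.0 dB, -172.9°

At s = jω = j1:
quadratic: (j1)² + 12.4·j1 + 100 = 99 + j12.4 → |·| ≈ 99.774, ∠ ≈ 7.14°
|T| = 10000 / 99.774 ≈ 100.23
Gain = 20 log₁₀(100.23) ≈ 40.02 dB
∠T = 0.00° − 7.14° = -7.14°

At s = jω = j100:
quadratic: (j100)² + 12.4·j100 + 100 = -9900 + j1240 → |·| ≈ 9977.4, ∠ ≈ 172.86°
|T| = 10000 / 9977.4 ≈ 1.0023
Gain = 20 log₁₀(1.0023) ≈ 0.02 dB
∠T = 0.00° − 172.86° = -172.86°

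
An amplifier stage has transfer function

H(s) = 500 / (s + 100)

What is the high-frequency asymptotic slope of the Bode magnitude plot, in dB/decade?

Each pole contributes −20 dB/decade at high frequency; each zero contributes +20 dB/decade.
Net: 0 zero(s) − 1 pole(s) → -20 dB/decade.

-20 dB/decade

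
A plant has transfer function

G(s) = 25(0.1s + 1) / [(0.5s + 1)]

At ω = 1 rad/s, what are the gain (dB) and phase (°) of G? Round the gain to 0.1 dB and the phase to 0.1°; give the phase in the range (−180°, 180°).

27.0 dB, -20.9°

At ω = 1 rad/s:
zero (1 + j1·0.1) = 1 + j0.1 → |·| ≈ 1.005, ∠ ≈ 5.71°
pole (1 + j1·0.5) = 1 + j0.5 → |·| ≈ 1.118, ∠ ≈ 26.57°
|G| = 25 · 1.005 / (1.118) ≈ 22.473
Gain = 20 log₁₀(22.473) ≈ 27.03 dB
∠G = (5.71°) − (26.57°) = -20.86°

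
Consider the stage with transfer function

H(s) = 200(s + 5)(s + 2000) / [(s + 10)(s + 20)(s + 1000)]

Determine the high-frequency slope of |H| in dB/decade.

-20 dB/decade

Each pole contributes −20 dB/decade at high frequency; each zero contributes +20 dB/decade.
Net: 2 zero(s) − 3 pole(s) → -20 dB/decade.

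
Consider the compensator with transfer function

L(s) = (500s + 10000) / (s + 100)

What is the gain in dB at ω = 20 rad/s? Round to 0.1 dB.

Substitute s = j20:
Numerator: 500(j20) + 10000 = 10000 + j10000
Denominator: (j20) + 100 = 100 + j20
|N| = √(10000² + 10000²) ≈ 14142, ∠N ≈ 45.00°
|D| = √(100² + 20²) ≈ 101.98, ∠D ≈ 11.31°
|L| = 14142 / 101.98 ≈ 138.67
Gain = 20 log₁₀(138.67) ≈ 42.84 dB

42.8 dB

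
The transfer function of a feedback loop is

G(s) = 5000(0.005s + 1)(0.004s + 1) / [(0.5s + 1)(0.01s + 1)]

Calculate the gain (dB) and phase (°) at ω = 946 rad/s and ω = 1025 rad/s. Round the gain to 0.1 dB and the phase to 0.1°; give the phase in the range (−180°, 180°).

At ω = 946 rad/s:
zero (1 + j946·0.005) = 1 + j4.73 → |·| ≈ 4.8346, ∠ ≈ 78.06°
zero (1 + j946·0.004) = 1 + j3.784 → |·| ≈ 3.9139, ∠ ≈ 75.20°
pole (1 + j946·0.5) = 1 + j473 → |·| ≈ 473, ∠ ≈ 89.88°
pole (1 + j946·0.01) = 1 + j9.46 → |·| ≈ 9.5127, ∠ ≈ 83.97°
|G| = 5000 · 4.8346 · 3.9139 / (473 · 9.5127) ≈ 21.027
Gain = 20 log₁₀(21.027) ≈ 26.46 dB
∠G = (78.06° + 75.20°) − (89.88° + 83.97°) = -20.59°

At ω = 1025 rad/s:
zero (1 + j1025·0.005) = 1 + j5.125 → |·| ≈ 5.2216, ∠ ≈ 78.96°
zero (1 + j1025·0.004) = 1 + j4.1 → |·| ≈ 4.2202, ∠ ≈ 76.29°
pole (1 + j1025·0.5) = 1 + j512.5 → |·| ≈ 512.5, ∠ ≈ 89.89°
pole (1 + j1025·0.01) = 1 + j10.25 → |·| ≈ 10.299, ∠ ≈ 84.43°
|G| = 5000 · 5.2216 · 4.2202 / (512.5 · 10.299) ≈ 20.875
Gain = 20 log₁₀(20.875) ≈ 26.39 dB
∠G = (78.96° + 76.29°) − (89.89° + 84.43°) = -19.07°

ω = 946: 26.5 dB, -20.6°; ω = 1025: 26.4 dB, -19.1°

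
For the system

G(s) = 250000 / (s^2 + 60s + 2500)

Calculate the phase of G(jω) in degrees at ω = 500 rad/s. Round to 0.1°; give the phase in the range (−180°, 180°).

-173.1°

At s = jω = j500:
quadratic: (j500)² + 60·j500 + 2500 = -247500 + j30000 → |·| ≈ 2.4931e+05, ∠ ≈ 173.09°
∠G = 0.00° − 173.09° = -173.09°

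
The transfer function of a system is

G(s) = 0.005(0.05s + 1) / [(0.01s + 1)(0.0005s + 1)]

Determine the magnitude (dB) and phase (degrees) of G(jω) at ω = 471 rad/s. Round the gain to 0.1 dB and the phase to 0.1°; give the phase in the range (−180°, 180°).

At ω = 471 rad/s:
zero (1 + j471·0.05) = 1 + j23.55 → |·| ≈ 23.571, ∠ ≈ 87.57°
pole (1 + j471·0.01) = 1 + j4.71 → |·| ≈ 4.815, ∠ ≈ 78.01°
pole (1 + j471·0.0005) = 1 + j0.2355 → |·| ≈ 1.0274, ∠ ≈ 13.25°
|G| = 0.005 · 23.571 / (4.815 · 1.0274) ≈ 0.023824
Gain = 20 log₁₀(0.023824) ≈ -32.46 dB
∠G = (87.57°) − (78.01° + 13.25°) = -3.69°

-32.5 dB, -3.7°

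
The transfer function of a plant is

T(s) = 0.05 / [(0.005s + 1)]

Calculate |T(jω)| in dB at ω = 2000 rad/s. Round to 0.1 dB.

-46.1 dB

At ω = 2000 rad/s:
pole (1 + j2000·0.005) = 1 + j10 → |·| ≈ 10.05, ∠ ≈ 84.29°
|T| = 0.05 · 1 / (10.05) ≈ 0.0049751
Gain = 20 log₁₀(0.0049751) ≈ -46.06 dB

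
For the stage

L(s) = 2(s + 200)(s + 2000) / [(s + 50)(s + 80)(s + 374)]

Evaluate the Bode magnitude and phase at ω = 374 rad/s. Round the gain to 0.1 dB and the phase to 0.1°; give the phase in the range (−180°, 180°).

At s = jω = j374:
zero (s+200): 200 + j374 → |·| = √(200²+374²) = √179876 ≈ 424.12, ∠ = arctan(374/200) ≈ 61.86°
zero (s+2000): 2000 + j374 → |·| = √(2000²+374²) = √4139876 ≈ 2034.7, ∠ = arctan(374/2000) ≈ 10.59°
pole (s+50): 50 + j374 → |·| = √(50²+374²) = √142376 ≈ 377.33, ∠ = arctan(374/50) ≈ 82.39°
pole (s+80): 80 + j374 → |·| = √(80²+374²) = √146276 ≈ 382.46, ∠ = arctan(374/80) ≈ 77.93°
pole (s+374): 374 + j374 → |·| = √(374²+374²) = √279752 ≈ 528.92, ∠ = arctan(374/374) ≈ 45.00°
|L| = 2 · 8.6296e+05 / 7.633e+07 ≈ 0.022611
Gain = 20 log₁₀(0.022611) ≈ -32.91 dB
∠L = 72.45° − 205.32° = -132.87°

-32.9 dB, -132.9°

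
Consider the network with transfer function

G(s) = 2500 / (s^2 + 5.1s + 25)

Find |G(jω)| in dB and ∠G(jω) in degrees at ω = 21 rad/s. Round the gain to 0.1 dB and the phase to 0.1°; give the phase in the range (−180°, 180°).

At s = jω = j21:
quadratic: (j21)² + 5.1·j21 + 25 = -416 + j107.1 → |·| ≈ 429.57, ∠ ≈ 165.56°
|G| = 2500 / 429.57 ≈ 5.8198
Gain = 20 log₁₀(5.8198) ≈ 15.30 dB
∠G = 0.00° − 165.56° = -165.56°

15.3 dB, -165.6°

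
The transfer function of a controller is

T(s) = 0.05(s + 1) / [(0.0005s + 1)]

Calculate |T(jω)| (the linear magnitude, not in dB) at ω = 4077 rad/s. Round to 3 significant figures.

89.8

At ω = 4077 rad/s:
zero (1 + j4077·1) = 1 + j4077 → |·| ≈ 4077, ∠ ≈ 89.99°
pole (1 + j4077·0.0005) = 1 + j2.0385 → |·| ≈ 2.2706, ∠ ≈ 63.87°
|T| = 0.05 · 4077 / (2.2706) ≈ 89.778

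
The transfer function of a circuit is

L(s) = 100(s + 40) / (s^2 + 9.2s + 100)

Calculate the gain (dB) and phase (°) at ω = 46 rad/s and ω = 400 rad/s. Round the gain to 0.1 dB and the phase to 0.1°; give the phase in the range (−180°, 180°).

ω = 46: 9.4 dB, -119.2°; ω = 400: -12.0 dB, -94.4°

At s = jω = j46:
zero (s+40): 40 + j46 → |·| = √(40²+46²) = √3716 ≈ 60.959, ∠ = arctan(46/40) ≈ 48.99°
quadratic: (j46)² + 9.2·j46 + 100 = -2016 + j423.2 → |·| ≈ 2059.9, ∠ ≈ 168.14°
|L| = 100 · 60.959 / 2059.9 ≈ 2.9593
Gain = 20 log₁₀(2.9593) ≈ 9.42 dB
∠L = 48.99° − 168.14° = -119.15°

At s = jω = j400:
zero (s+40): 40 + j400 → |·| = √(40²+400²) = √161600 ≈ 402, ∠ = arctan(400/40) ≈ 84.29°
quadratic: (j400)² + 9.2·j400 + 100 = -159900 + j3680 → |·| ≈ 1.5994e+05, ∠ ≈ 178.68°
|L| = 100 · 402 / 1.5994e+05 ≈ 0.25134
Gain = 20 log₁₀(0.25134) ≈ -11.99 dB
∠L = 84.29° − 178.68° = -94.39°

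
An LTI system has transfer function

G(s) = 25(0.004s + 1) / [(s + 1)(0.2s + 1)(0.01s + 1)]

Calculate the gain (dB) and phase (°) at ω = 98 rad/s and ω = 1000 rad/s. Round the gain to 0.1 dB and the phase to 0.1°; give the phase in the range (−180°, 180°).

ω = 98: -40.0 dB, 160.5°; ω = 1000: -85.8 dB, 172.0°

At ω = 98 rad/s:
zero (1 + j98·0.004) = 1 + j0.392 → |·| ≈ 1.0741, ∠ ≈ 21.41°
pole (1 + j98·1) = 1 + j98 → |·| ≈ 98.005, ∠ ≈ 89.42°
pole (1 + j98·0.2) = 1 + j19.6 → |·| ≈ 19.625, ∠ ≈ 87.08°
pole (1 + j98·0.01) = 1 + j0.98 → |·| ≈ 1.4001, ∠ ≈ 44.42°
|G| = 25 · 1.0741 / (98.005 · 19.625 · 1.4001) ≈ 0.0099717
Gain = 20 log₁₀(0.0099717) ≈ -40.02 dB
∠G = (21.41°) − (89.42° + 87.08° + 44.42°) = -199.51° ≡ 160.49° (principal value)

At ω = 1000 rad/s:
zero (1 + j1000·0.004) = 1 + j4 → |·| ≈ 4.1231, ∠ ≈ 75.96°
pole (1 + j1000·1) = 1 + j1000 → |·| ≈ 1000, ∠ ≈ 89.94°
pole (1 + j1000·0.2) = 1 + j200 → |·| ≈ 200, ∠ ≈ 89.71°
pole (1 + j1000·0.01) = 1 + j10 → |·| ≈ 10.05, ∠ ≈ 84.29°
|G| = 25 · 4.1231 / (1000 · 200 · 10.05) ≈ 5.1282e-05
Gain = 20 log₁₀(5.1282e-05) ≈ -85.80 dB
∠G = (75.96°) − (89.94° + 89.71° + 84.29°) = -187.98° ≡ 172.02° (principal value)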